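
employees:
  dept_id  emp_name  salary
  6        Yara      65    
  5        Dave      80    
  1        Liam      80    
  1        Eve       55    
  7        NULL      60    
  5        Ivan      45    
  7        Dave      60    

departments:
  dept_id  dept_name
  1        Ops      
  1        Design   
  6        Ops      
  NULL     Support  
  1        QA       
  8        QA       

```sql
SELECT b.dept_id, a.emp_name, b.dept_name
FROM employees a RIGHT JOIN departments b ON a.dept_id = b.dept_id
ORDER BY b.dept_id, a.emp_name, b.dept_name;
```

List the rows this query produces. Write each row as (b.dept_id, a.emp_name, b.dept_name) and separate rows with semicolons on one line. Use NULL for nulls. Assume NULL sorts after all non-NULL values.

(1, Eve, Design); (1, Eve, Ops); (1, Eve, QA); (1, Liam, Design); (1, Liam, Ops); (1, Liam, QA); (6, Yara, Ops); (8, NULL, QA); (NULL, NULL, Support)

RIGHT JOIN keeps every row from `departments`; unmatched rows get NULL for `employees`'s columns.
Matching on a.dept_id = b.dept_id. A NULL in a compared column never satisfies the condition.
Matched pairs: 7; unmatched b rows kept: 2.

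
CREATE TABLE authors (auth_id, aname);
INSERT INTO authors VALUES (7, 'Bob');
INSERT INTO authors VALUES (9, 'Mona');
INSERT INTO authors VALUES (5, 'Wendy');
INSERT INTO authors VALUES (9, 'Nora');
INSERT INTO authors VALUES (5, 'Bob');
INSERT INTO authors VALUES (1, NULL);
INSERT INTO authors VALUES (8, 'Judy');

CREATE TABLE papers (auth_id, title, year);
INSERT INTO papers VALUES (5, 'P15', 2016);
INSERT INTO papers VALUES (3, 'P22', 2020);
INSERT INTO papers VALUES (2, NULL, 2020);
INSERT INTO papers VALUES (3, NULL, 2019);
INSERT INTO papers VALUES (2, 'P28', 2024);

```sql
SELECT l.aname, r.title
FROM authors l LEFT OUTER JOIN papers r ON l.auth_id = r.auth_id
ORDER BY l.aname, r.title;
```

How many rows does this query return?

7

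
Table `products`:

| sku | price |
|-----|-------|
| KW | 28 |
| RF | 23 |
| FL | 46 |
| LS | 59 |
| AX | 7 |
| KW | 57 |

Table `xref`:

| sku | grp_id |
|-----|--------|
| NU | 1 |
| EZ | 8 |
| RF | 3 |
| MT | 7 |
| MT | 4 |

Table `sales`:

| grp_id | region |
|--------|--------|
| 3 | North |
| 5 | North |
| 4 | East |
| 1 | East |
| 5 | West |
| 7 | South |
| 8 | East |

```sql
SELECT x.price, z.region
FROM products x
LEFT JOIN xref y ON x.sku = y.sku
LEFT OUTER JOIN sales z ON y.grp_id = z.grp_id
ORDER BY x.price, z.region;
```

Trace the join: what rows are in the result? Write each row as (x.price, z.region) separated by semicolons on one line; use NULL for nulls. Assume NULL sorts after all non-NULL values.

(7, NULL); (23, North); (28, NULL); (46, NULL); (57, NULL); (59, NULL)

Joins associate left-to-right: products LEFT JOIN xref on sku gives 6 intermediate row(s).
Then LEFT JOIN `sales z` on grp_id: each of those 6 rows is kept; rows whose y.grp_id has no match in z get NULL for z's columns.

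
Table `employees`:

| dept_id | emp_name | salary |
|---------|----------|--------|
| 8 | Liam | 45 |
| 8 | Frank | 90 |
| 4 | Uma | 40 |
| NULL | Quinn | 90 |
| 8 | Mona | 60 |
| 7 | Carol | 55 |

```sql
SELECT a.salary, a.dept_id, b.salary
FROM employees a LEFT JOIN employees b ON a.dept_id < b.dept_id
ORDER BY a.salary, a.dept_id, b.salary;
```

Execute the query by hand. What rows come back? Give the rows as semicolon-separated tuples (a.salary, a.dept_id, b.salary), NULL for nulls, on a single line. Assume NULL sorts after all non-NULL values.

(40, 4, 45); (40, 4, 55); (40, 4, 60); (40, 4, 90); (45, 8, NULL); (55, 7, 45); (55, 7, 60); (55, 7, 90); (60, 8, NULL); (90, 8, NULL); (90, NULL, NULL)

LEFT JOIN keeps every row from `employees a`; unmatched rows get NULL for `employees b`'s columns.
Matching on a.dept_id < b.dept_id. A NULL in a compared column never satisfies the condition.
Matched pairs: 7; unmatched a rows kept: 4.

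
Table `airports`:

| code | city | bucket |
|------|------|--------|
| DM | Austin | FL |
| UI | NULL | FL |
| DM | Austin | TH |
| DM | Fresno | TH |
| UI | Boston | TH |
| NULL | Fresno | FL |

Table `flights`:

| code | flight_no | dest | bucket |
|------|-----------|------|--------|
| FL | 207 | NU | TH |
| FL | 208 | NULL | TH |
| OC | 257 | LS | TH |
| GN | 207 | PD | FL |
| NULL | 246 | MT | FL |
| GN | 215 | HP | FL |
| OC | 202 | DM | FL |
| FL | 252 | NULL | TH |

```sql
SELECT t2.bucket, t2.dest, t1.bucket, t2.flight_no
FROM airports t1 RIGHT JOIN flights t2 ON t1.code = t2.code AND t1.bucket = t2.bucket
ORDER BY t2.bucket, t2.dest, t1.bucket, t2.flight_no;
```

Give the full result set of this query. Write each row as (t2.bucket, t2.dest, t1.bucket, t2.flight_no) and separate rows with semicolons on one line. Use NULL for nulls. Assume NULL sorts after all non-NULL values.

(FL, DM, NULL, 202); (FL, HP, NULL, 215); (FL, MT, NULL, 246); (FL, PD, NULL, 207); (TH, LS, NULL, 257); (TH, NU, NULL, 207); (TH, NULL, NULL, 208); (TH, NULL, NULL, 252)

RIGHT JOIN keeps every row from `flights`; unmatched rows get NULL for `airports`'s columns.
Matching on t1.code = t2.code AND t1.bucket = t2.bucket. A NULL in a compared column never satisfies the condition.
- t1 row (code=DM, bucket=FL): no match.
- t1 row (code=UI, bucket=FL): no match.
- t1 row (code=DM, bucket=TH): no match.
- t1 row (code=DM, bucket=TH): no match.
- t1 row (code=UI, bucket=TH): no match.
- t1 row (code=NULL, bucket=FL): no match.
- 8 row(s) from t2 found no t1 partner → padded with NULL.
After projecting and ordering:
t2.bucket | t2.dest | t1.bucket | t2.flight_no
FL | DM | NULL | 202
FL | HP | NULL | 215
FL | MT | NULL | 246
FL | PD | NULL | 207
TH | LS | NULL | 257
TH | NU | NULL | 207
TH | NULL | NULL | 208
TH | NULL | NULL | 252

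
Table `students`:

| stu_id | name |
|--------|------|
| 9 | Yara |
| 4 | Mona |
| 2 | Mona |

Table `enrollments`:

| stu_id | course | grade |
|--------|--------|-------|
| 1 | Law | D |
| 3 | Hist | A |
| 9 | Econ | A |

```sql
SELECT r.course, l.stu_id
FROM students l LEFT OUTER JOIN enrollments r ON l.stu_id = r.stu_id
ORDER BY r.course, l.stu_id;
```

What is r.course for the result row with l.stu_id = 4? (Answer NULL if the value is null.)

NULL

LEFT JOIN keeps every row from `students`; unmatched rows get NULL for `enrollments`'s columns.
Matching on l.stu_id = r.stu_id.
- stu_id=9: 1 matching r row(s), so 1 row(s) emitted.
- stu_id=4: no r row matches, row kept with r columns NULL.
- stu_id=2: no r row matches, row kept with r columns NULL.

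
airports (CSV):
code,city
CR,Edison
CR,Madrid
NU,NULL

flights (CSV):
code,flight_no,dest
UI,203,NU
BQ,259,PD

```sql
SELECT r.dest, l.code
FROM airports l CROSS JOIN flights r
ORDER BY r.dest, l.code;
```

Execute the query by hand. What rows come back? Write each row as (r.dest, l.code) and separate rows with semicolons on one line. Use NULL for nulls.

(NU, CR); (NU, CR); (NU, NU); (PD, CR); (PD, CR); (PD, NU)

CROSS JOIN pairs every row of `airports` with every row of `flights`: 3 × 2 = 6 rows.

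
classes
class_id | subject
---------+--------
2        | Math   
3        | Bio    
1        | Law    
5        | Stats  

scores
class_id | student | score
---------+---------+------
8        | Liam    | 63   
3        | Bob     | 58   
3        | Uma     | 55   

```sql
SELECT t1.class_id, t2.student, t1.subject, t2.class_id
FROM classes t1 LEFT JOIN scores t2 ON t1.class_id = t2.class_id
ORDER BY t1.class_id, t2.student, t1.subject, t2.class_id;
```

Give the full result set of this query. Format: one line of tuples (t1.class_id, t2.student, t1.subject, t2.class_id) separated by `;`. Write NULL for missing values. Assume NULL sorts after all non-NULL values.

(1, NULL, Law, NULL); (2, NULL, Math, NULL); (3, Bob, Bio, 3); (3, Uma, Bio, 3); (5, NULL, Stats, NULL)

LEFT JOIN keeps every row from `classes`; unmatched rows get NULL for `scores`'s columns.
Matching on t1.class_id = t2.class_id.
- t1 row (class_id=2): no match → kept, t2 columns NULL.
- t1 row (class_id=3): matches 2 t2 row(s) → 2 output row(s).
- t1 row (class_id=1): no match → kept, t2 columns NULL.
- t1 row (class_id=5): no match → kept, t2 columns NULL.
After projecting and ordering:
t1.class_id | t2.student | t1.subject | t2.class_id
1 | NULL | Law | NULL
2 | NULL | Math | NULL
3 | Bob | Bio | 3
3 | Uma | Bio | 3
5 | NULL | Stats | NULL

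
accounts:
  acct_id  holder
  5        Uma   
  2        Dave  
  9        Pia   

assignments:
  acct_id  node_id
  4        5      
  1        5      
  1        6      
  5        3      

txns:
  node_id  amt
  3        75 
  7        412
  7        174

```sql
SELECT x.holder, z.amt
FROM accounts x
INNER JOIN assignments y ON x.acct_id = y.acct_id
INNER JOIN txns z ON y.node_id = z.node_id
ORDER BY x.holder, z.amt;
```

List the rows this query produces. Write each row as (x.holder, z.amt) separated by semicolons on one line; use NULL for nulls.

(Uma, 75)

Evaluate left to right. First `accounts x INNER JOIN assignments y` on acct_id: 1 row(s).
Then INNER JOIN `txns z` on node_id: keep only rows whose y.node_id appears in z.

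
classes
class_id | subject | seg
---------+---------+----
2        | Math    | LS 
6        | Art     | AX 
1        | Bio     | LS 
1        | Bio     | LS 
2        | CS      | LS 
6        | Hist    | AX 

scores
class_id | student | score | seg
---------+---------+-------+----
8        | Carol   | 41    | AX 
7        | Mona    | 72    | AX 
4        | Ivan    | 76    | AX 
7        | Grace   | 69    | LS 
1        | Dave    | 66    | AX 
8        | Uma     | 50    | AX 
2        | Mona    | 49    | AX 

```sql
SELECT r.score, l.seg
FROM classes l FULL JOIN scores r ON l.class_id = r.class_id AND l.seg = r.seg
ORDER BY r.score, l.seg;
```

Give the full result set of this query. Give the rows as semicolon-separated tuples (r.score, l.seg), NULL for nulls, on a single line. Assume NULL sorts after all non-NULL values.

(41, NULL); (49, NULL); (50, NULL); (66, NULL); (69, NULL); (72, NULL); (76, NULL); (NULL, AX); (NULL, AX); (NULL, LS); (NULL, LS); (NULL, LS); (NULL, LS)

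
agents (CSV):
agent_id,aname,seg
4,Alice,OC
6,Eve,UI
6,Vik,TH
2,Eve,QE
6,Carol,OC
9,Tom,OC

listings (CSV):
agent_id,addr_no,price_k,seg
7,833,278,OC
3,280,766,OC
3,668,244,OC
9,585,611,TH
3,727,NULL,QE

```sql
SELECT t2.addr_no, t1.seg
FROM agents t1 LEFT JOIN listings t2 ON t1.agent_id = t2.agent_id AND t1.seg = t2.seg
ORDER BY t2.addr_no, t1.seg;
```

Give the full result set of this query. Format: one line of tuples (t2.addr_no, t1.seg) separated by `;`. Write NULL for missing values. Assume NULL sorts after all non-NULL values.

LEFT JOIN keeps every row from `agents`; unmatched rows get NULL for `listings`'s columns.
Matching on t1.agent_id = t2.agent_id AND t1.seg = t2.seg.
Matched pairs: 0; unmatched t1 rows kept: 6.

(NULL, OC); (NULL, OC); (NULL, OC); (NULL, QE); (NULL, TH); (NULL, UI)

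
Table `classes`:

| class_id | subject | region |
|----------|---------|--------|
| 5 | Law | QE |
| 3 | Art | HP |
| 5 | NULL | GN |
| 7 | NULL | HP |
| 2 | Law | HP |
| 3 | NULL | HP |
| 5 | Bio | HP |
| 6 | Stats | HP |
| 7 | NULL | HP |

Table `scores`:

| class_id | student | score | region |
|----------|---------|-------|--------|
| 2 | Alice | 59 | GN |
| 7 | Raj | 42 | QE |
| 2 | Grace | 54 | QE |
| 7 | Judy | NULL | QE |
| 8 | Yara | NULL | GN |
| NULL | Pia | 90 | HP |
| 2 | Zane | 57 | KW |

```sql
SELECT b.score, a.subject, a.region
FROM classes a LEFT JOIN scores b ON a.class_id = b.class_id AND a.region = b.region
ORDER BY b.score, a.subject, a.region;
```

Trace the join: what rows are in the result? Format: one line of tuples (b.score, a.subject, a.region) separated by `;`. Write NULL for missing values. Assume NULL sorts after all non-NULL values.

(NULL, Art, HP); (NULL, Bio, HP); (NULL, Law, HP); (NULL, Law, QE); (NULL, Stats, HP); (NULL, NULL, GN); (NULL, NULL, HP); (NULL, NULL, HP); (NULL, NULL, HP)

LEFT JOIN keeps every row from `classes`; unmatched rows get NULL for `scores`'s columns.
Matching on a.class_id = b.class_id AND a.region = b.region. A NULL in a compared column never satisfies the condition.
- a row (class_id=5, region=QE): no match → kept, b columns NULL.
- a row (class_id=3, region=HP): no match → kept, b columns NULL.
- a row (class_id=5, region=GN): no match → kept, b columns NULL.
- a row (class_id=7, region=HP): no match → kept, b columns NULL.
- a row (class_id=2, region=HP): no match → kept, b columns NULL.
- a row (class_id=3, region=HP): no match → kept, b columns NULL.
- a row (class_id=5, region=HP): no match → kept, b columns NULL.
- a row (class_id=6, region=HP): no match → kept, b columns NULL.
- a row (class_id=7, region=HP): no match → kept, b columns NULL.
After projecting and ordering:
b.score | a.subject | a.region
NULL | Art | HP
NULL | Bio | HP
NULL | Law | HP
NULL | Law | QE
NULL | Stats | HP
NULL | NULL | GN
NULL | NULL | HP
NULL | NULL | HP
NULL | NULL | HP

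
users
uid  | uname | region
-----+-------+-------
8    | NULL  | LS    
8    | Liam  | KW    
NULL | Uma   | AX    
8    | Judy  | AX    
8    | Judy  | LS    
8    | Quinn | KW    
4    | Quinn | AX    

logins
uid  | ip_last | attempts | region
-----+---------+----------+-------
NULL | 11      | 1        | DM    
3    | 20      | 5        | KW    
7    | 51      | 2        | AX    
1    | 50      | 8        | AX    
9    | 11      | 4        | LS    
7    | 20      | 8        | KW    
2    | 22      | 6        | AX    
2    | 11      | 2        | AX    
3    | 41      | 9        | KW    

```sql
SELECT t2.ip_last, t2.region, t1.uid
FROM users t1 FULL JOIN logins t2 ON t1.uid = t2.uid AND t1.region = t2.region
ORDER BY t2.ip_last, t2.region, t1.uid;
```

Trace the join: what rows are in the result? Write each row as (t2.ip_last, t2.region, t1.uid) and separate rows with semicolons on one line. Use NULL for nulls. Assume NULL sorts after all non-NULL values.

(11, AX, NULL); (11, DM, NULL); (11, LS, NULL); (20, KW, NULL); (20, KW, NULL); (22, AX, NULL); (41, KW, NULL); (50, AX, NULL); (51, AX, NULL); (NULL, NULL, 4); (NULL, NULL, 8); (NULL, NULL, 8); (NULL, NULL, 8); (NULL, NULL, 8); (NULL, NULL, 8); (NULL, NULL, NULL)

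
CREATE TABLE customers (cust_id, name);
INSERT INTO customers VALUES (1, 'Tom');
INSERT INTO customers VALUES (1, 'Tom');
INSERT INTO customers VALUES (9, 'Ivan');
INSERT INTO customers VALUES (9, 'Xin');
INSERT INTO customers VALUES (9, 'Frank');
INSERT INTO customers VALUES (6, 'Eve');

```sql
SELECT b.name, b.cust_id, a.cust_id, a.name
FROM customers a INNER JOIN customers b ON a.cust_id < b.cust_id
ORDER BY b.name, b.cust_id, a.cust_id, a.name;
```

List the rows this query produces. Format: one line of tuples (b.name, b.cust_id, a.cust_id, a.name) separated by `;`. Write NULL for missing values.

INNER JOIN keeps only pairs where the ON condition holds.
Matching on a.cust_id < b.cust_id.
Matched pairs: 11.

(Eve, 6, 1, Tom); (Eve, 6, 1, Tom); (Frank, 9, 1, Tom); (Frank, 9, 1, Tom); (Frank, 9, 6, Eve); (Ivan, 9, 1, Tom); (Ivan, 9, 1, Tom); (Ivan, 9, 6, Eve); (Xin, 9, 1, Tom); (Xin, 9, 1, Tom); (Xin, 9, 6, Eve)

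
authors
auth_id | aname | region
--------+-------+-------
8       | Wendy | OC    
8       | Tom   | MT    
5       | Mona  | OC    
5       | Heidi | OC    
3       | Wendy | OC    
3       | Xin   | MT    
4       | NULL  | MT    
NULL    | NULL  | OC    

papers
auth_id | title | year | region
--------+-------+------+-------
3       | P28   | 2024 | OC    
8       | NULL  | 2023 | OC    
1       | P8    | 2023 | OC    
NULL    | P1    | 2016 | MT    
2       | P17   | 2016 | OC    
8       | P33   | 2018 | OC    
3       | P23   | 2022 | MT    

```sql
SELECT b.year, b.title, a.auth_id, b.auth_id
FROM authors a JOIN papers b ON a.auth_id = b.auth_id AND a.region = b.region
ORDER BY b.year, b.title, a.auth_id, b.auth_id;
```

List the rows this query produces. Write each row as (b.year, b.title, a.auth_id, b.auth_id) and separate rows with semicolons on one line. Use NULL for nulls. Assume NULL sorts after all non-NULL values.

(2018, P33, 8, 8); (2022, P23, 3, 3); (2023, NULL, 8, 8); (2024, P28, 3, 3)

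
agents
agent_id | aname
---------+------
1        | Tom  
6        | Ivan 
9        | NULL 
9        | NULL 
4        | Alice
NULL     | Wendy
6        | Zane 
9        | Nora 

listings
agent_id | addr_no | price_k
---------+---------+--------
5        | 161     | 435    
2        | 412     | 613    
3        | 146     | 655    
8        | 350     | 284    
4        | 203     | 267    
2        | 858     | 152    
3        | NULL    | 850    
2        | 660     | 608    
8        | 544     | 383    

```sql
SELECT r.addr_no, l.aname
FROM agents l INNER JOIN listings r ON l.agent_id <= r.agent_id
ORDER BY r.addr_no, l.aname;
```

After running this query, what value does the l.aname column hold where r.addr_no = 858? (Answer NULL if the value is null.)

Tom

INNER JOIN keeps only pairs where the ON condition holds.
Matching on l.agent_id <= r.agent_id. A NULL in a compared column never satisfies the condition.
Matched pairs: 17.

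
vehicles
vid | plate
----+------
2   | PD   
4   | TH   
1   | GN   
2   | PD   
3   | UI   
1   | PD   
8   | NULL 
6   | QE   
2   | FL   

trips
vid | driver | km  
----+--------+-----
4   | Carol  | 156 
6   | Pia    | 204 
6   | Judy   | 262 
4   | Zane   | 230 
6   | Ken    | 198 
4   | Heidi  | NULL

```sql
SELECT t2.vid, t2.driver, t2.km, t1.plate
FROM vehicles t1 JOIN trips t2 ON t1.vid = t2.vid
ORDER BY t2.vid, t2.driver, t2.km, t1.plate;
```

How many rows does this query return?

6

INNER JOIN keeps only pairs where the ON condition holds.
Matching on t1.vid = t2.vid.
Matched pairs: 6.
Total: 6 rows.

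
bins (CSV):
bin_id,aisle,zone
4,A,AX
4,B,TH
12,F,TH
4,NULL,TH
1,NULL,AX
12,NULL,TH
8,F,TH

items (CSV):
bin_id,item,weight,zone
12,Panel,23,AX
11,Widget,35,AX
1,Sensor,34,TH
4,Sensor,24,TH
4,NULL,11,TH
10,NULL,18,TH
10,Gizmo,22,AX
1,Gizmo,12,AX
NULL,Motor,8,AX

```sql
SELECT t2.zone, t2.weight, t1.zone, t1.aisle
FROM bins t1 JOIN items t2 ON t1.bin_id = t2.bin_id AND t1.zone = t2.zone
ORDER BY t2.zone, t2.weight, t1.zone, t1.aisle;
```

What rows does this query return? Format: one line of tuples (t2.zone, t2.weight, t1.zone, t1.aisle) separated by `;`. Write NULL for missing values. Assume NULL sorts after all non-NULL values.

(AX, 12, AX, NULL); (TH, 11, TH, B); (TH, 11, TH, NULL); (TH, 24, TH, B); (TH, 24, TH, NULL)

INNER JOIN keeps only pairs where the ON condition holds.
Matching on t1.bin_id = t2.bin_id AND t1.zone = t2.zone. A NULL in a compared column never satisfies the condition.
- t1[0] bin_id=4, zone=AX → no match; dropped.
- t1[1] bin_id=4, zone=TH → 2 match(es) in t2 → 2 row(s).
- t1[2] bin_id=12, zone=TH → no match; dropped.
- t1[3] bin_id=4, zone=TH → 2 match(es) in t2 → 2 row(s).
- t1[4] bin_id=1, zone=AX → 1 match(es) in t2 → 1 row(s).
- t1[5] bin_id=12, zone=TH → no match; dropped.
- t1[6] bin_id=8, zone=TH → no match; dropped.
After projecting and ordering:
t2.zone | t2.weight | t1.zone | t1.aisle
AX | 12 | AX | NULL
TH | 11 | TH | B
TH | 11 | TH | NULL
TH | 24 | TH | B
TH | 24 | TH | NULL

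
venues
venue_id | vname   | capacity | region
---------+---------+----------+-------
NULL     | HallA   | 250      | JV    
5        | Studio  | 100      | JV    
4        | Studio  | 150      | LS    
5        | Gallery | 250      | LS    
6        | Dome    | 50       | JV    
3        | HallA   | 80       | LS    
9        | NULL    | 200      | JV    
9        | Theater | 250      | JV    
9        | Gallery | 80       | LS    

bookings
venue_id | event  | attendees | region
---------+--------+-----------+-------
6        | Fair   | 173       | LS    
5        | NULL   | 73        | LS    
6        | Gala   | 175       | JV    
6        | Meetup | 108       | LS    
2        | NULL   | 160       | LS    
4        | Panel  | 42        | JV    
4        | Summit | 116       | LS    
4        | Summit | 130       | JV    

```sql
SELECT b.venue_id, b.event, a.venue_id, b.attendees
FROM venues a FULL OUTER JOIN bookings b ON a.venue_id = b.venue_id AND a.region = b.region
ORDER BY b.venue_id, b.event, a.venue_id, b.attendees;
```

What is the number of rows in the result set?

14

FULL OUTER JOIN keeps every row from both sides; unmatched rows get NULL for the other side's columns.
Matching on a.venue_id = b.venue_id AND a.region = b.region. A NULL in a compared column never satisfies the condition.
- a row (venue_id=NULL, region=JV): no match → kept, b columns NULL.
- a row (venue_id=5, region=JV): no match → kept, b columns NULL.
- a row (venue_id=4, region=LS): matches 1 b row(s) → 1 output row(s).
- a row (venue_id=5, region=LS): matches 1 b row(s) → 1 output row(s).
- a row (venue_id=6, region=JV): matches 1 b row(s) → 1 output row(s).
- a row (venue_id=3, region=LS): no match → kept, b columns NULL.
- a row (venue_id=9, region=JV): no match → kept, b columns NULL.
- a row (venue_id=9, region=JV): no match → kept, b columns NULL.
- a row (venue_id=9, region=LS): no match → kept, b columns NULL.
- plus 5 unmatched b row(s), each kept with NULL a columns.
Total: 3 matched + 11 padded = 14 rows.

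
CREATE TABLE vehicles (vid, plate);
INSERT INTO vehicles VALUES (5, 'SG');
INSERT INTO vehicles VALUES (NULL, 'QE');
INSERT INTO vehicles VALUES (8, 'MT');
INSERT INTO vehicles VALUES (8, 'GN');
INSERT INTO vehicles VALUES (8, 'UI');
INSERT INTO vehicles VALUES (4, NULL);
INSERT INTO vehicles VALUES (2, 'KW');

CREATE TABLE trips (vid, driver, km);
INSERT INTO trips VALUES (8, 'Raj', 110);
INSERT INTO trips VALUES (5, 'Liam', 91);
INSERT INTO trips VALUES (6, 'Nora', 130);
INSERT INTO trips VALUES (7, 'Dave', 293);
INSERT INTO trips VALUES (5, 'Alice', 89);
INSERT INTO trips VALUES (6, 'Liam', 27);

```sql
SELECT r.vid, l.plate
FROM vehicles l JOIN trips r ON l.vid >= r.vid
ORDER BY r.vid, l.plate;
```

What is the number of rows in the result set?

20

INNER JOIN keeps only pairs where the ON condition holds.
Matching on l.vid >= r.vid. A NULL in a compared column never satisfies the condition.
- l row (vid=5): matches 2 r row(s) → 2 output row(s).
- l row (vid=NULL): no match → dropped.
- l row (vid=8): matches 6 r row(s) → 6 output row(s).
- l row (vid=8): matches 6 r row(s) → 6 output row(s).
- l row (vid=8): matches 6 r row(s) → 6 output row(s).
- l row (vid=4): no match → dropped.
- l row (vid=2): no match → dropped.
Total: 20 rows.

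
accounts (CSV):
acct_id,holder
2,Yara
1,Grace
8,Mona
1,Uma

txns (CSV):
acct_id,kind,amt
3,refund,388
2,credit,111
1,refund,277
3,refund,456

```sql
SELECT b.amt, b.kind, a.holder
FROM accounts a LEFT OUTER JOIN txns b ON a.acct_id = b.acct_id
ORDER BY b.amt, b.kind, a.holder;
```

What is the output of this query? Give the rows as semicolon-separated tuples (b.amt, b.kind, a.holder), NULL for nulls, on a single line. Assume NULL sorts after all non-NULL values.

LEFT JOIN keeps every row from `accounts`; unmatched rows get NULL for `txns`'s columns.
Matching on a.acct_id = b.acct_id.
- a row (acct_id=2): matches 1 b row(s) → 1 output row(s).
- a row (acct_id=1): matches 1 b row(s) → 1 output row(s).
- a row (acct_id=8): no match → kept, b columns NULL.
- a row (acct_id=1): matches 1 b row(s) → 1 output row(s).
After projecting and ordering:
b.amt | b.kind | a.holder
111 | credit | Yara
277 | refund | Grace
277 | refund | Uma
NULL | NULL | Mona

(111, credit, Yara); (277, refund, Grace); (277, refund, Uma); (NULL, NULL, Mona)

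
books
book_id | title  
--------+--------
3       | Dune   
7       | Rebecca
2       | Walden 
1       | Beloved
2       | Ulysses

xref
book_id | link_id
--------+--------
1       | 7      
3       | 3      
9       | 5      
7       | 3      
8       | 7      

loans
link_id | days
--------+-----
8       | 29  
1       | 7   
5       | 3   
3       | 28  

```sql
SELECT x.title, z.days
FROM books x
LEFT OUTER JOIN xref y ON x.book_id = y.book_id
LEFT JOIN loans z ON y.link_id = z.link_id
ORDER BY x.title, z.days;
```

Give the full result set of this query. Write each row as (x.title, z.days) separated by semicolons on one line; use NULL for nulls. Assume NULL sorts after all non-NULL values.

(Beloved, NULL); (Dune, 28); (Rebecca, 28); (Ulysses, NULL); (Walden, NULL)

Joins associate left-to-right: books LEFT JOIN xref on book_id gives 5 intermediate row(s).
Then LEFT JOIN `loans z` on link_id: each of those 5 rows is kept; rows whose y.link_id has no match in z get NULL for z's columns.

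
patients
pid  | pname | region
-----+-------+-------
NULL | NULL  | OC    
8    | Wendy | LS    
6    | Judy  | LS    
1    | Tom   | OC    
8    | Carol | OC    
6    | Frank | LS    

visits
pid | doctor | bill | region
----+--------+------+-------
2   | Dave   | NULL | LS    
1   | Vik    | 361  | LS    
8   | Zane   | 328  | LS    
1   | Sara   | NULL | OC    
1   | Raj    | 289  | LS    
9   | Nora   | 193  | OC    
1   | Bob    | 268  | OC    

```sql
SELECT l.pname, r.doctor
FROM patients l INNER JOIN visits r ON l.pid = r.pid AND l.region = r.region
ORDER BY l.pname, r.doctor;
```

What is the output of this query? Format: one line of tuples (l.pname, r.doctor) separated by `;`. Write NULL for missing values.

INNER JOIN keeps only pairs where the ON condition holds.
Matching on l.pid = r.pid AND l.region = r.region. A NULL in a compared column never satisfies the condition.
- l[0] pid=NULL, region=OC → no match; dropped.
- l[1] pid=8, region=LS → 1 match(es) in r → 1 row(s).
- l[2] pid=6, region=LS → no match; dropped.
- l[3] pid=1, region=OC → 2 match(es) in r → 2 row(s).
- l[4] pid=8, region=OC → no match; dropped.
- l[5] pid=6, region=LS → no match; dropped.
After projecting and ordering:
l.pname | r.doctor
Tom | Bob
Tom | Sara
Wendy | Zane

(Tom, Bob); (Tom, Sara); (Wendy, Zane)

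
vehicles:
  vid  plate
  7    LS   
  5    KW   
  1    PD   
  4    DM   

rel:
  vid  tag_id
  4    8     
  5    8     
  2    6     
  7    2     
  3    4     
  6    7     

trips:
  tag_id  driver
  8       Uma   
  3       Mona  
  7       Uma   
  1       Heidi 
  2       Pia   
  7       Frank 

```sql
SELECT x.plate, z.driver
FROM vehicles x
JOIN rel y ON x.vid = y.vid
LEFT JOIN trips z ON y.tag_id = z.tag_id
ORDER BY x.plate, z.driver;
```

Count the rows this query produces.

3

Evaluate left to right. First `vehicles x INNER JOIN rel y` on vid: 3 row(s).
Then LEFT JOIN `trips z` on tag_id: each of those 3 rows is kept; rows whose y.tag_id has no match in z get NULL for z's columns.
Result: 3 row(s).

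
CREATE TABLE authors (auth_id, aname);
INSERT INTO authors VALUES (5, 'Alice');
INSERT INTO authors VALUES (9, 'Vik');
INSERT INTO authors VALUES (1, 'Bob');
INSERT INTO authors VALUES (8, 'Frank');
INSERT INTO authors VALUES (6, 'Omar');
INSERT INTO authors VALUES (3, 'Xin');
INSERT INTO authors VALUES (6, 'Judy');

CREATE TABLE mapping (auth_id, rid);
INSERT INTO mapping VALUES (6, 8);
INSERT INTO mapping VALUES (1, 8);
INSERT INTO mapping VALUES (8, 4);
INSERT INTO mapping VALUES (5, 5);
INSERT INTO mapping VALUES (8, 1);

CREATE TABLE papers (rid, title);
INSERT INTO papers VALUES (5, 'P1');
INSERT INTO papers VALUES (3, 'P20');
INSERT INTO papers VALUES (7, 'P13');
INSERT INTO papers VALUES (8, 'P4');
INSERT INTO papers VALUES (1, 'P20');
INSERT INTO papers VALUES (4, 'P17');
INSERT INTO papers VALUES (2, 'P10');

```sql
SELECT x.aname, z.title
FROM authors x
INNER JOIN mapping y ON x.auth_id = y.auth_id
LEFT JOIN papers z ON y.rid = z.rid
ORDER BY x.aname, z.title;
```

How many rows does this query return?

Evaluate left to right. First `authors x INNER JOIN mapping y` on auth_id: 6 row(s).
Then LEFT JOIN `papers z` on rid: each of those 6 rows is kept; rows whose y.rid has no match in z get NULL for z's columns.
Result: 6 row(s).

6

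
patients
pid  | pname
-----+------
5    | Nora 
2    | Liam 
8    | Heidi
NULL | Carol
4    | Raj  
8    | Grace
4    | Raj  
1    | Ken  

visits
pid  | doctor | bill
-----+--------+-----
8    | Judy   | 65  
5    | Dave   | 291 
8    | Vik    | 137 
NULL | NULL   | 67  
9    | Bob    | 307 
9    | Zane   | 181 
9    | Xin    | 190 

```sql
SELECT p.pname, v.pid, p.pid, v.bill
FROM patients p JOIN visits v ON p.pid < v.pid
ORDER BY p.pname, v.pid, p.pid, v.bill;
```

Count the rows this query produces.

INNER JOIN keeps only pairs where the ON condition holds.
Matching on p.pid < v.pid. A NULL in a compared column never satisfies the condition.
- p[0] pid=5 → 5 match(es) in v → 5 row(s).
- p[1] pid=2 → 6 match(es) in v → 6 row(s).
- p[2] pid=8 → 3 match(es) in v → 3 row(s).
- p[3] pid=NULL → no match; dropped.
- p[4] pid=4 → 6 match(es) in v → 6 row(s).
- p[5] pid=8 → 3 match(es) in v → 3 row(s).
- p[6] pid=4 → 6 match(es) in v → 6 row(s).
- p[7] pid=1 → 6 match(es) in v → 6 row(s).
Total: 35 rows.

35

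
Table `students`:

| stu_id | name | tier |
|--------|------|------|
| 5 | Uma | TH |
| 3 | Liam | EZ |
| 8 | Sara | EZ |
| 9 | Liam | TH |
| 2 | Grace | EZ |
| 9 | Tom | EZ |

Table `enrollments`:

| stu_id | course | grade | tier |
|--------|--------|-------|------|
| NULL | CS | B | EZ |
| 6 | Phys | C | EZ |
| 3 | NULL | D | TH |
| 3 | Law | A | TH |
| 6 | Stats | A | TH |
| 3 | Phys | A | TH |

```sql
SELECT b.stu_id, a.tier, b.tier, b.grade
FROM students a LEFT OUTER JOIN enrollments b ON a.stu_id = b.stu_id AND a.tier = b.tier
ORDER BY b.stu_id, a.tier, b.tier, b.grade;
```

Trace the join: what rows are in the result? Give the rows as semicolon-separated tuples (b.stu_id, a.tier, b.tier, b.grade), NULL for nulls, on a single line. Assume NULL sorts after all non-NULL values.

(NULL, EZ, NULL, NULL); (NULL, EZ, NULL, NULL); (NULL, EZ, NULL, NULL); (NULL, EZ, NULL, NULL); (NULL, TH, NULL, NULL); (NULL, TH, NULL, NULL)

LEFT JOIN keeps every row from `students`; unmatched rows get NULL for `enrollments`'s columns.
Matching on a.stu_id = b.stu_id AND a.tier = b.tier. A NULL in a compared column never satisfies the condition.
- a row (stu_id=5, tier=TH): no match → kept, b columns NULL.
- a row (stu_id=3, tier=EZ): no match → kept, b columns NULL.
- a row (stu_id=8, tier=EZ): no match → kept, b columns NULL.
- a row (stu_id=9, tier=TH): no match → kept, b columns NULL.
- a row (stu_id=2, tier=EZ): no match → kept, b columns NULL.
- a row (stu_id=9, tier=EZ): no match → kept, b columns NULL.
After projecting and ordering:
b.stu_id | a.tier | b.tier | b.grade
NULL | EZ | NULL | NULL
NULL | EZ | NULL | NULL
NULL | EZ | NULL | NULL
NULL | EZ | NULL | NULL
NULL | TH | NULL | NULL
NULL | TH | NULL | NULL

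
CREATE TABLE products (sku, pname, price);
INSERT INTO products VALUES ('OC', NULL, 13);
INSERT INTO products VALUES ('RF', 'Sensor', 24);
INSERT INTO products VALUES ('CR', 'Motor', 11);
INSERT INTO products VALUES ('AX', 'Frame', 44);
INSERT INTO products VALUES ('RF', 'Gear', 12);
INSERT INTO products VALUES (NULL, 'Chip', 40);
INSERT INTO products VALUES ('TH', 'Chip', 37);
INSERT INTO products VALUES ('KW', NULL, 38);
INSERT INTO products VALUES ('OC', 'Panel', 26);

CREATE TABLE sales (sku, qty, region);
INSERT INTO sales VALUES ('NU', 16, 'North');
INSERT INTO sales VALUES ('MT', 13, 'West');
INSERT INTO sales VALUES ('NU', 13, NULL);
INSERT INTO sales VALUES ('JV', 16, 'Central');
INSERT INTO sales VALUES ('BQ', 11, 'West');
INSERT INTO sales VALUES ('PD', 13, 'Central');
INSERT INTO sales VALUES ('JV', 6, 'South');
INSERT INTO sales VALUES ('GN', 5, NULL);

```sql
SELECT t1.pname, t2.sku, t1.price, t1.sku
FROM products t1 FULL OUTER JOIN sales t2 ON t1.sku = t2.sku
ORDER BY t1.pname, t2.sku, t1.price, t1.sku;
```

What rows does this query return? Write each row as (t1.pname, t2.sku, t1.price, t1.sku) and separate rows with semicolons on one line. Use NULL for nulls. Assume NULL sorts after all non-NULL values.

(Chip, NULL, 37, TH); (Chip, NULL, 40, NULL); (Frame, NULL, 44, AX); (Gear, NULL, 12, RF); (Motor, NULL, 11, CR); (Panel, NULL, 26, OC); (Sensor, NULL, 24, RF); (NULL, BQ, NULL, NULL); (NULL, GN, NULL, NULL); (NULL, JV, NULL, NULL); (NULL, JV, NULL, NULL); (NULL, MT, NULL, NULL); (NULL, NU, NULL, NULL); (NULL, NU, NULL, NULL); (NULL, PD, NULL, NULL); (NULL, NULL, 13, OC); (NULL, NULL, 38, KW)

FULL OUTER JOIN keeps every row from both sides; unmatched rows get NULL for the other side's columns.
Matching on t1.sku = t2.sku. A NULL in a compared column never satisfies the condition.
Matched pairs: 0; unmatched t1 rows kept: 9; unmatched t2 rows kept: 8.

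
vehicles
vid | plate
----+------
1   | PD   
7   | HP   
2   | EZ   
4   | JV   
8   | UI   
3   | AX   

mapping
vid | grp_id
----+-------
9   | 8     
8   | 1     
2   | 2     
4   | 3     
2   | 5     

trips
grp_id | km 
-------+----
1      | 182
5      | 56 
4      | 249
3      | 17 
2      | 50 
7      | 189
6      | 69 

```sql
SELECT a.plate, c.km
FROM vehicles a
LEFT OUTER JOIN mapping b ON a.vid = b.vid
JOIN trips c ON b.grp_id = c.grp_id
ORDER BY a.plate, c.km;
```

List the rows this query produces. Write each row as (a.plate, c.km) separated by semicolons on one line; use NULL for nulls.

(EZ, 50); (EZ, 56); (JV, 17); (UI, 182)

Joins associate left-to-right: vehicles LEFT JOIN mapping on vid gives 7 intermediate row(s).
Then INNER JOIN `trips c` on grp_id: keep only rows whose b.grp_id appears in c.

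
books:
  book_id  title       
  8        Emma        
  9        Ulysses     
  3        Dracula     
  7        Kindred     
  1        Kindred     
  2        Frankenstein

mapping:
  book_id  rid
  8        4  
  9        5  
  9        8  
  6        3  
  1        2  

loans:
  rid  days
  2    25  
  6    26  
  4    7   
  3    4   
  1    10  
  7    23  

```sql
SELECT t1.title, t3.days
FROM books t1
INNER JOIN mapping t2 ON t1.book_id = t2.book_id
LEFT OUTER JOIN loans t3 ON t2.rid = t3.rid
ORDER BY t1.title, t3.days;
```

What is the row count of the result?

Evaluate left to right. First `books t1 INNER JOIN mapping t2` on book_id: 4 row(s).
Then LEFT JOIN `loans t3` on rid: each of those 4 rows is kept; rows whose t2.rid has no match in t3 get NULL for t3's columns.
Result: 4 row(s).

4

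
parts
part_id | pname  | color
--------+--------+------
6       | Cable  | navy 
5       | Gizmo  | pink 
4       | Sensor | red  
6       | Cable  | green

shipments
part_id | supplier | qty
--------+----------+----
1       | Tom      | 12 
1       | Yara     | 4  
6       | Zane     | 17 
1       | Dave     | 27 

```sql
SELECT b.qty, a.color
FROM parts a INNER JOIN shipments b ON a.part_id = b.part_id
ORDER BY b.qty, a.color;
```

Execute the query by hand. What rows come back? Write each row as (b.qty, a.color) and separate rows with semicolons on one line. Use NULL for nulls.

INNER JOIN keeps only pairs where the ON condition holds.
Matching on a.part_id = b.part_id.
- a row (part_id=6): matches 1 b row(s) → 1 output row(s).
- a row (part_id=5): no match → dropped.
- a row (part_id=4): no match → dropped.
- a row (part_id=6): matches 1 b row(s) → 1 output row(s).
After projecting and ordering:
b.qty | a.color
17 | green
17 | navy

(17, green); (17, navy)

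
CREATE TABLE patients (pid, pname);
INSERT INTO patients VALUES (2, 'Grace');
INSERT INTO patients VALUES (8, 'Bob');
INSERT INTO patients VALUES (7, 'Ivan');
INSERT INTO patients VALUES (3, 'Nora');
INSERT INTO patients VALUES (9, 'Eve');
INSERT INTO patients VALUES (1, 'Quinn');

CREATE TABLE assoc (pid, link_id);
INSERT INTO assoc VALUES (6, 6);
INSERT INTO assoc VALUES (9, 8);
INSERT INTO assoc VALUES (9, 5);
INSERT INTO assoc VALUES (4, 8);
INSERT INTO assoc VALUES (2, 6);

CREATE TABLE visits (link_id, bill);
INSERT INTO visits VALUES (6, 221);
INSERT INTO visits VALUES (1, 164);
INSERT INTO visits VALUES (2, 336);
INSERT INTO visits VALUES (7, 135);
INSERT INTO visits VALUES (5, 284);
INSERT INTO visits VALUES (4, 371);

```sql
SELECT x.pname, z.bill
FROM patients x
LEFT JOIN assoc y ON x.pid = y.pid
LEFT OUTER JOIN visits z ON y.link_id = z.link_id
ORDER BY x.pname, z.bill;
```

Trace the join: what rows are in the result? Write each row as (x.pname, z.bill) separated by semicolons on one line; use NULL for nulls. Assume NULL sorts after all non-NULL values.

Evaluate left to right. First `patients x LEFT JOIN assoc y` on pid: 7 row(s).
Then LEFT JOIN `visits z` on link_id: each of those 7 rows is kept; rows whose y.link_id has no match in z get NULL for z's columns.

(Bob, NULL); (Eve, 284); (Eve, NULL); (Grace, 221); (Ivan, NULL); (Nora, NULL); (Quinn, NULL)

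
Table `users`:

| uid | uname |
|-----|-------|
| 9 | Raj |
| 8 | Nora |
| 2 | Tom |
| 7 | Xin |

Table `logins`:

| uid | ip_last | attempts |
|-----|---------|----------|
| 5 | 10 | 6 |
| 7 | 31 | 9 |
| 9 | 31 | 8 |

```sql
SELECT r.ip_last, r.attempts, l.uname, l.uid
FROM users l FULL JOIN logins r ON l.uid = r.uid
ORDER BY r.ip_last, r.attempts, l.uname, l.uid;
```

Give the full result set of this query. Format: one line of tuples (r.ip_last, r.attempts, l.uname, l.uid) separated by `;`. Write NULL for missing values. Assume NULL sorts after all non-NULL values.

FULL OUTER JOIN keeps every row from both sides; unmatched rows get NULL for the other side's columns.
Matching on l.uid = r.uid.
- l (uid=9) pairs with 1 row(s) of r.
- l (uid=8) has no partner → padded with NULL.
- l (uid=2) has no partner → padded with NULL.
- l (uid=7) pairs with 1 row(s) of r.
- 1 row(s) from r found no l partner → padded with NULL.
After projecting and ordering:
r.ip_last | r.attempts | l.uname | l.uid
10 | 6 | NULL | NULL
31 | 8 | Raj | 9
31 | 9 | Xin | 7
NULL | NULL | Nora | 8
NULL | NULL | Tom | 2

(10, 6, NULL, NULL); (31, 8, Raj, 9); (31, 9, Xin, 7); (NULL, NULL, Nora, 8); (NULL, NULL, Tom, 2)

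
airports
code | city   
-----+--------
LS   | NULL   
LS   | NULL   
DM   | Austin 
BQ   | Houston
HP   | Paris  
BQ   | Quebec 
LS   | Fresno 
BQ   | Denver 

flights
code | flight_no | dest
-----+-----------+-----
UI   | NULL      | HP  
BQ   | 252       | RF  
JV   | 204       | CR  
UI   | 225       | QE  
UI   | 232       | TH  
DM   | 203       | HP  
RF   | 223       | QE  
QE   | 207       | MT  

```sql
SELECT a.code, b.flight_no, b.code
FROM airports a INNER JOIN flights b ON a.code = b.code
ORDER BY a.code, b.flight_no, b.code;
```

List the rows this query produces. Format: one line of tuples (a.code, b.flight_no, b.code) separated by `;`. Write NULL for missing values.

(BQ, 252, BQ); (BQ, 252, BQ); (BQ, 252, BQ); (DM, 203, DM)

INNER JOIN keeps only pairs where the ON condition holds.
Matching on a.code = b.code.
- a (code=LS) has no partner → excluded.
- a (code=LS) has no partner → excluded.
- a (code=DM) pairs with 1 row(s) of b.
- a (code=BQ) pairs with 1 row(s) of b.
- a (code=HP) has no partner → excluded.
- a (code=BQ) pairs with 1 row(s) of b.
- a (code=LS) has no partner → excluded.
- a (code=BQ) pairs with 1 row(s) of b.
After projecting and ordering:
a.code | b.flight_no | b.code
BQ | 252 | BQ
BQ | 252 | BQ
BQ | 252 | BQ
DM | 203 | DM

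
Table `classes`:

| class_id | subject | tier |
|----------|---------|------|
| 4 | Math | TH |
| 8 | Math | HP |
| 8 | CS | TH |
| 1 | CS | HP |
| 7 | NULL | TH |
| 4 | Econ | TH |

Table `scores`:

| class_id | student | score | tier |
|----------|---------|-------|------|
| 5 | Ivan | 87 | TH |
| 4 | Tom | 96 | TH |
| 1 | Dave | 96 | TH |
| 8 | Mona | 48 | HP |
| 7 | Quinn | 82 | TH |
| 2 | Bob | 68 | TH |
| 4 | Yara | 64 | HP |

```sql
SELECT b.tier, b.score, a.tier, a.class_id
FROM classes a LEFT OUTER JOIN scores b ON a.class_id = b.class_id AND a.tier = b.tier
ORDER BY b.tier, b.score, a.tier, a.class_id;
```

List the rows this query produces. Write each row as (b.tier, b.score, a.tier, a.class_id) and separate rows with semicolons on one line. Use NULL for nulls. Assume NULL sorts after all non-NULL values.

LEFT JOIN keeps every row from `classes`; unmatched rows get NULL for `scores`'s columns.
Matching on a.class_id = b.class_id AND a.tier = b.tier.
Matched pairs: 4; unmatched a rows kept: 2.

(HP, 48, HP, 8); (TH, 82, TH, 7); (TH, 96, TH, 4); (TH, 96, TH, 4); (NULL, NULL, HP, 1); (NULL, NULL, TH, 8)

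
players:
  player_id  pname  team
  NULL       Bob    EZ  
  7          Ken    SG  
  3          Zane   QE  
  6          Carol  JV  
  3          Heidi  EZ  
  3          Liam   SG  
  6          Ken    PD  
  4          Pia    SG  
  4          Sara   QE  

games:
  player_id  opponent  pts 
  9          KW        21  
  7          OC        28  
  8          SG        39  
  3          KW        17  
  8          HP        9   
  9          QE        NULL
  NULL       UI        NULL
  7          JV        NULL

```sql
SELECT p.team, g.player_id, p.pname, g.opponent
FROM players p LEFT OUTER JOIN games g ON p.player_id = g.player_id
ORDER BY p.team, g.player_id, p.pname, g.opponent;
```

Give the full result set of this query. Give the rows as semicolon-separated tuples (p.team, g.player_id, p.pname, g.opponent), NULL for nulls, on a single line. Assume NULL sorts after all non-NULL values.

(EZ, 3, Heidi, KW); (EZ, NULL, Bob, NULL); (JV, NULL, Carol, NULL); (PD, NULL, Ken, NULL); (QE, 3, Zane, KW); (QE, NULL, Sara, NULL); (SG, 3, Liam, KW); (SG, 7, Ken, JV); (SG, 7, Ken, OC); (SG, NULL, Pia, NULL)

LEFT JOIN keeps every row from `players`; unmatched rows get NULL for `games`'s columns.
Matching on p.player_id = g.player_id. A NULL in a compared column never satisfies the condition.
- p row (player_id=NULL): no match → kept, g columns NULL.
- p row (player_id=7): matches 2 g row(s) → 2 output row(s).
- p row (player_id=3): matches 1 g row(s) → 1 output row(s).
- p row (player_id=6): no match → kept, g columns NULL.
- p row (player_id=3): matches 1 g row(s) → 1 output row(s).
- p row (player_id=3): matches 1 g row(s) → 1 output row(s).
- p row (player_id=6): no match → kept, g columns NULL.
- p row (player_id=4): no match → kept, g columns NULL.
- p row (player_id=4): no match → kept, g columns NULL.
After projecting and ordering:
p.team | g.player_id | p.pname | g.opponent
EZ | 3 | Heidi | KW
EZ | NULL | Bob | NULL
JV | NULL | Carol | NULL
PD | NULL | Ken | NULL
QE | 3 | Zane | KW
QE | NULL | Sara | NULL
SG | 3 | Liam | KW
SG | 7 | Ken | JV
SG | 7 | Ken | OC
SG | NULL | Pia | NULL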